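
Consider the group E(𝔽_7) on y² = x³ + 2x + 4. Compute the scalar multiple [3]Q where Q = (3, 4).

Repeated addition: build up to 3Q.
2Q: tangent at (3, 4): λ = (3·3² + 2)/(2·4) ≡ 1/1. 1⁻¹ ≡ 1 (mod 7) since 1·1 = 1 ≡ 1, so λ ≡ 1·1 ≡ 1.
  x = λ² - 3 - 3 = 1 - 6 ≡ 2; y = λ·(3 - 2) - 4 ≡ 4. → (2, 4)
3Q: (2, 4) + (3, 4). λ = (4 - 4)/(3 - 2) ≡ 0/1 mod 7. 1⁻¹ ≡ 1 (mod 7), so λ ≡ 0.
  x = λ² - 2 - 3 = 0 - 5 ≡ 2; y = λ·(2 - 2) - 4 ≡ 3. → (2, 3)

(2, 3)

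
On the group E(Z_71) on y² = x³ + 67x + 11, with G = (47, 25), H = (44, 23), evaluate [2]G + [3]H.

(11, 34)

First 2G:
Repeated addition: build up to 2G.
2G: tangent at (47, 25): λ = (3·47² + 67)/(2·25) ≡ 20/50. 50⁻¹ ≡ 27 (mod 71), so λ ≡ 20·27 ≡ 43.
  x = λ² - 47 - 47 = 1849 - 94 ≡ 51; y = λ·(47 - 51) - 25 ≡ 16. → (51, 16)
2G = (51, 16).
Next 3H:
Repeated addition: build up to 3H.
2H: tangent at (44, 23): λ = (3·44² + 67)/(2·23) ≡ 53/46. 46⁻¹ ≡ 17 (mod 71) since 46·17 = 782 ≡ 1, so λ ≡ 53·17 ≡ 49.
  x = λ² - 44 - 44 = 2401 - 88 ≡ 41; y = λ·(44 - 41) - 23 ≡ 53. → (41, 53)
3H: (41, 53) + (44, 23). λ = (23 - 53)/(44 - 41) ≡ 41/3 mod 71. 3⁻¹ ≡ 24 (mod 71), so λ ≡ 61.
  x = λ² - 41 - 44 = 3721 - 85 ≡ 15; y = λ·(41 - 15) - 53 ≡ 42. → (15, 42)
3H = (15, 42).
Finally 2G + 3H:
(51, 16) + (15, 42). λ = (42 - 16)/(15 - 51) ≡ 26/35 mod 71. 35⁻¹ ≡ 69 (mod 71), so λ ≡ 19.
  x = λ² - 51 - 15 = 361 - 66 ≡ 11; y = λ·(51 - 11) - 16 ≡ 34. → (11, 34)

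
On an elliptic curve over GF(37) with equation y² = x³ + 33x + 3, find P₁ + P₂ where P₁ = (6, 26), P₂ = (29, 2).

(6, 26) + (29, 2). λ = (2 - 26)/(29 - 6) ≡ 13/23 mod 37. 23⁻¹ ≡ 29 (mod 37), so λ ≡ 7.
  x = λ² - 6 - 29 = 49 - 35 ≡ 14; y = λ·(6 - 14) - 26 ≡ 29. → (14, 29)

(14, 29)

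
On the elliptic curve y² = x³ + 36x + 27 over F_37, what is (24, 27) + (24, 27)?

tangent at (24, 27): λ = (3·24² + 36)/(2·27) ≡ 25/17. 17⁻¹ ≡ 24 (mod 37) since 17·24 = 408 ≡ 1, so λ ≡ 25·24 ≡ 8.
  x = λ² - 24 - 24 = 64 - 48 ≡ 16; y = λ·(24 - 16) - 27 ≡ 0. → (16, 0)

(16, 0)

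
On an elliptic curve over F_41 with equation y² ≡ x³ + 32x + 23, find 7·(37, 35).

Write G = (37, 35).
Repeated addition: build up to 7G.
2G: tangent at (37, 35): λ = (3·37² + 32)/(2·35) ≡ 39/29. 29⁻¹ ≡ 17 (mod 41) since 29·17 = 493 ≡ 1, so λ ≡ 39·17 ≡ 7.
  x = λ² - 37 - 37 = 49 - 74 ≡ 16; y = λ·(37 - 16) - 35 ≡ 30. → (16, 30)
3G: (16, 30) + (37, 35). λ = (35 - 30)/(37 - 16) ≡ 5/21 mod 41. 21⁻¹ ≡ 2 (mod 41), so λ ≡ 10.
  x = λ² - 16 - 37 = 100 - 53 ≡ 6; y = λ·(16 - 6) - 30 ≡ 29. → (6, 29)
4G: (6, 29) + (37, 35). λ = (35 - 29)/(37 - 6) ≡ 6/31 mod 41. 31⁻¹ ≡ 4 (mod 41), so λ ≡ 24.
  x = λ² - 6 - 37 = 576 - 43 ≡ 0; y = λ·(6 - 0) - 29 ≡ 33. → (0, 33)
5G: (0, 33) + (37, 35). λ = (35 - 33)/(37 - 0) ≡ 2/37 mod 41. 37⁻¹ ≡ 10 (mod 41) since 37·10 = 370 ≡ 1, so λ ≡ 20.
  x = λ² - 0 - 37 = 400 - 37 ≡ 35; y = λ·(0 - 35) - 33 ≡ 5. → (35, 5)
6G: (35, 5) + (37, 35). λ = (35 - 5)/(37 - 35) ≡ 30/2 mod 41. 2⁻¹ ≡ 21 (mod 41) since 2·21 = 42 ≡ 1, so λ ≡ 15.
  x = λ² - 35 - 37 = 225 - 72 ≡ 30; y = λ·(35 - 30) - 5 ≡ 29. → (30, 29)
7G: (30, 29) + (37, 35). λ = (35 - 29)/(37 - 30) ≡ 6/7 mod 41. 7⁻¹ ≡ 6 (mod 41), so λ ≡ 36.
  x = λ² - 30 - 37 = 1296 - 67 ≡ 40; y = λ·(30 - 40) - 29 ≡ 21. → (40, 21)

(40, 21)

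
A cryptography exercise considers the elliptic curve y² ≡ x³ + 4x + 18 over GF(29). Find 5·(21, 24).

(12, 24)

Write G = (21, 24).
Repeated addition: build up to 5G.
2G: tangent at (21, 24): λ = (3·21² + 4)/(2·24) ≡ 22/19. 19⁻¹ ≡ 26 (mod 29) since 19·26 = 494 ≡ 1, so λ ≡ 22·26 ≡ 21.
  x = λ² - 21 - 21 = 441 - 42 ≡ 22; y = λ·(21 - 22) - 24 ≡ 13. → (22, 13)
3G: (22, 13) + (21, 24). λ = (24 - 13)/(21 - 22) ≡ 11/28 mod 29. 28⁻¹ ≡ 28 (mod 29), so λ ≡ 18.
  x = λ² - 22 - 21 = 324 - 43 ≡ 20; y = λ·(22 - 20) - 13 ≡ 23. → (20, 23)
4G: (20, 23) + (21, 24). λ = (24 - 23)/(21 - 20) ≡ 1/1 mod 29. 1⁻¹ ≡ 1 (mod 29) since 1·1 = 1 ≡ 1, so λ ≡ 1.
  x = λ² - 20 - 21 = 1 - 41 ≡ 18; y = λ·(20 - 18) - 23 ≡ 8. → (18, 8)
5G: (18, 8) + (21, 24). λ = (24 - 8)/(21 - 18) ≡ 16/3 mod 29. 3⁻¹ ≡ 10 (mod 29), so λ ≡ 15.
  x = λ² - 18 - 21 = 225 - 39 ≡ 12; y = λ·(18 - 12) - 8 ≡ 24. → (12, 24)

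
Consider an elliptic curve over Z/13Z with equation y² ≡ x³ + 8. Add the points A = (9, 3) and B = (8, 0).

(9, 3) + (8, 0). λ = (0 - 3)/(8 - 9) ≡ 10/12 mod 13. 12⁻¹ ≡ 12 (mod 13), so λ ≡ 3.
  x = λ² - 9 - 8 = 9 - 17 ≡ 5; y = λ·(9 - 5) - 3 ≡ 9. → (5, 9)

(5, 9)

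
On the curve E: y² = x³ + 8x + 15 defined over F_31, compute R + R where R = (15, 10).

(11, 15)

tangent at (15, 10): λ = (3·15² + 8)/(2·10) ≡ 1/20. 20⁻¹ ≡ 14 (mod 31), so λ ≡ 1·14 ≡ 14.
  x = λ² - 15 - 15 = 196 - 30 ≡ 11; y = λ·(15 - 11) - 10 ≡ 15. → (11, 15)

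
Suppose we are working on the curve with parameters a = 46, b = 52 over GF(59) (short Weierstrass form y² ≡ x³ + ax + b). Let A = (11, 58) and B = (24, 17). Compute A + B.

(13, 30)

(11, 58) + (24, 17). λ = (17 - 58)/(24 - 11) ≡ 18/13 mod 59. 13⁻¹ ≡ 50 (mod 59), so λ ≡ 15.
  x = λ² - 11 - 24 = 225 - 35 ≡ 13; y = λ·(11 - 13) - 58 ≡ 30. → (13, 30)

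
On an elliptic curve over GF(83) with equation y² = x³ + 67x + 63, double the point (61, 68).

(47, 31)

tangent at (61, 68): λ = (3·61² + 67)/(2·68) ≡ 25/53. 53⁻¹ ≡ 47 (mod 83), so λ ≡ 25·47 ≡ 13.
  x = λ² - 61 - 61 = 169 - 122 ≡ 47; y = λ·(61 - 47) - 68 ≡ 31. → (47, 31)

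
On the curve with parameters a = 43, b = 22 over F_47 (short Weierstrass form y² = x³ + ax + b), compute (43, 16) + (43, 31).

O

The two points share x = 43 and their y-coordinates satisfy 16 + 31 ≡ 0 (mod 47), so they are inverses. Their sum is ∞.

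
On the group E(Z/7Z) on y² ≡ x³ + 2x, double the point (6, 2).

tangent at (6, 2): λ = (3·6² + 2)/(2·2) ≡ 5/4. 4⁻¹ ≡ 2 (mod 7) since 4·2 = 8 ≡ 1, so λ ≡ 5·2 ≡ 3.
  x = λ² - 6 - 6 = 9 - 12 ≡ 4; y = λ·(6 - 4) - 2 ≡ 4. → (4, 4)

(4, 4)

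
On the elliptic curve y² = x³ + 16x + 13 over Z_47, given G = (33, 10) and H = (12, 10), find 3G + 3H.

(17, 13)

First 3G:
Repeated addition: build up to 3G.
2G: tangent at (33, 10): λ = (3·33² + 16)/(2·10) ≡ 40/20. 20⁻¹ ≡ 40 (mod 47), so λ ≡ 40·40 ≡ 2.
  x = λ² - 33 - 33 = 4 - 66 ≡ 32; y = λ·(33 - 32) - 10 ≡ 39. → (32, 39)
3G: (32, 39) + (33, 10). λ = (10 - 39)/(33 - 32) ≡ 18/1 mod 47. 1⁻¹ ≡ 1 (mod 47), so λ ≡ 18.
  x = λ² - 32 - 33 = 324 - 65 ≡ 24; y = λ·(32 - 24) - 39 ≡ 11. → (24, 11)
3G = (24, 11).
Next 3H:
Repeated addition: build up to 3H.
2H: tangent at (12, 10): λ = (3·12² + 16)/(2·10) ≡ 25/20. 20⁻¹ ≡ 40 (mod 47), so λ ≡ 25·40 ≡ 13.
  x = λ² - 12 - 12 = 169 - 24 ≡ 4; y = λ·(12 - 4) - 10 ≡ 0. → (4, 0)
3H: (4, 0) + (12, 10). λ = (10 - 0)/(12 - 4) ≡ 10/8 mod 47. 8⁻¹ ≡ 6 (mod 47) since 8·6 = 48 ≡ 1, so λ ≡ 13.
  x = λ² - 4 - 12 = 169 - 16 ≡ 12; y = λ·(4 - 12) - 0 ≡ 37. → (12, 37)
3H = (12, 37).
Finally 3G + 3H:
(24, 11) + (12, 37). λ = (37 - 11)/(12 - 24) ≡ 26/35 mod 47. 35⁻¹ ≡ 43 (mod 47), so λ ≡ 37.
  x = λ² - 24 - 12 = 1369 - 36 ≡ 17; y = λ·(24 - 17) - 11 ≡ 13. → (17, 13)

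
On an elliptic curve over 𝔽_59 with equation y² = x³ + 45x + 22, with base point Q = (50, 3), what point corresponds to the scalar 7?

Repeated addition: build up to 7Q.
2Q: tangent at (50, 3): λ = (3·50² + 45)/(2·3) ≡ 52/6. 6⁻¹ ≡ 10 (mod 59), so λ ≡ 52·10 ≡ 48.
  x = λ² - 50 - 50 = 2304 - 100 ≡ 21; y = λ·(50 - 21) - 3 ≡ 32. → (21, 32)
3Q: (21, 32) + (50, 3). λ = (3 - 32)/(50 - 21) ≡ 30/29 mod 59. 29⁻¹ ≡ 57 (mod 59) since 29·57 = 1653 ≡ 1, so λ ≡ 58.
  x = λ² - 21 - 50 = 3364 - 71 ≡ 48; y = λ·(21 - 48) - 32 ≡ 54. → (48, 54)
4Q: (48, 54) + (50, 3). λ = (3 - 54)/(50 - 48) ≡ 8/2 mod 59. 2⁻¹ ≡ 30 (mod 59) since 2·30 = 60 ≡ 1, so λ ≡ 4.
  x = λ² - 48 - 50 = 16 - 98 ≡ 36; y = λ·(48 - 36) - 54 ≡ 53. → (36, 53)
5Q: (36, 53) + (50, 3). λ = (3 - 53)/(50 - 36) ≡ 9/14 mod 59. 14⁻¹ ≡ 38 (mod 59), so λ ≡ 47.
  x = λ² - 36 - 50 = 2209 - 86 ≡ 58; y = λ·(36 - 58) - 53 ≡ 34. → (58, 34)
6Q: (58, 34) + (50, 3). λ = (3 - 34)/(50 - 58) ≡ 28/51 mod 59. 51⁻¹ ≡ 22 (mod 59), so λ ≡ 26.
  x = λ² - 58 - 50 = 676 - 108 ≡ 37; y = λ·(58 - 37) - 34 ≡ 40. → (37, 40)
7Q: (37, 40) + (50, 3). λ = (3 - 40)/(50 - 37) ≡ 22/13 mod 59. 13⁻¹ ≡ 50 (mod 59), so λ ≡ 38.
  x = λ² - 37 - 50 = 1444 - 87 ≡ 0; y = λ·(37 - 0) - 40 ≡ 9. → (0, 9)

(0, 9)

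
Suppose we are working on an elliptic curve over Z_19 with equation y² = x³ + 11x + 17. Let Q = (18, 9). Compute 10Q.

(4, 7)

Repeated addition: build up to 10Q.
2Q: tangent at (18, 9): λ = (3·18² + 11)/(2·9) ≡ 14/18. 18⁻¹ ≡ 18 (mod 19), so λ ≡ 14·18 ≡ 5.
  x = λ² - 18 - 18 = 25 - 36 ≡ 8; y = λ·(18 - 8) - 9 ≡ 3. → (8, 3)
3Q: (8, 3) + (18, 9). λ = (9 - 3)/(18 - 8) ≡ 6/10 mod 19. 10⁻¹ ≡ 2 (mod 19), so λ ≡ 12.
  x = λ² - 8 - 18 = 144 - 26 ≡ 4; y = λ·(8 - 4) - 3 ≡ 7. → (4, 7)
4Q: (4, 7) + (18, 9). λ = (9 - 7)/(18 - 4) ≡ 2/14 mod 19. 14⁻¹ ≡ 15 (mod 19) since 14·15 = 210 ≡ 1, so λ ≡ 11.
  x = λ² - 4 - 18 = 121 - 22 ≡ 4; y = λ·(4 - 4) - 7 ≡ 12. → (4, 12)
5Q: (4, 12) + (18, 9). λ = (9 - 12)/(18 - 4) ≡ 16/14 mod 19. 14⁻¹ ≡ 15 (mod 19) since 14·15 = 210 ≡ 1, so λ ≡ 12.
  x = λ² - 4 - 18 = 144 - 22 ≡ 8; y = λ·(4 - 8) - 12 ≡ 16. → (8, 16)
6Q: (8, 16) + (18, 9). λ = (9 - 16)/(18 - 8) ≡ 12/10 mod 19. 10⁻¹ ≡ 2 (mod 19), so λ ≡ 5.
  x = λ² - 8 - 18 = 25 - 26 ≡ 18; y = λ·(8 - 18) - 16 ≡ 10. → (18, 10)
7Q: (18, 10) + (18, 9): same x and y₁ ≡ -y₂, so the sum is 𝒪.
8Q: 𝒪 + (18, 9) = (18, 9) (identity).
9Q: tangent at (18, 9): λ = (3·18² + 11)/(2·9) ≡ 14/18. 18⁻¹ ≡ 18 (mod 19), so λ ≡ 14·18 ≡ 5.
  x = λ² - 18 - 18 = 25 - 36 ≡ 8; y = λ·(18 - 8) - 9 ≡ 3. → (8, 3)
10Q: (8, 3) + (18, 9). λ = (9 - 3)/(18 - 8) ≡ 6/10 mod 19. 10⁻¹ ≡ 2 (mod 19), so λ ≡ 12.
  x = λ² - 8 - 18 = 144 - 26 ≡ 4; y = λ·(8 - 4) - 3 ≡ 7. → (4, 7)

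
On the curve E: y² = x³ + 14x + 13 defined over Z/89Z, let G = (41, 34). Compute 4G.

Double-and-add on 4 = (100)₂. Start with G = (41, 34) for the leading 1-bit.
double: tangent at (41, 34): λ = (3·41² + 14)/(2·34) ≡ 73/68. 68⁻¹ ≡ 72 (mod 89), so λ ≡ 73·72 ≡ 5.
  x = λ² - 41 - 41 = 25 - 82 ≡ 32; y = λ·(41 - 32) - 34 ≡ 11. → (32, 11)
double: tangent at (32, 11): λ = (3·32² + 14)/(2·11) ≡ 60/22. 22⁻¹ ≡ 85 (mod 89) since 22·85 = 1870 ≡ 1, so λ ≡ 60·85 ≡ 27.
  x = λ² - 32 - 32 = 729 - 64 ≡ 42; y = λ·(32 - 42) - 11 ≡ 75. → (42, 75)

(42, 75)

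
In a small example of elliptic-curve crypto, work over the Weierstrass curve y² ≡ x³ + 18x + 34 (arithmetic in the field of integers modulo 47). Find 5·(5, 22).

(24, 40)

Write G = (5, 22).
Repeated addition: build up to 5G.
2G: tangent at (5, 22): λ = (3·5² + 18)/(2·22) ≡ 46/44. 44⁻¹ ≡ 31 (mod 47), so λ ≡ 46·31 ≡ 16.
  x = λ² - 5 - 5 = 256 - 10 ≡ 11; y = λ·(5 - 11) - 22 ≡ 23. → (11, 23)
3G: (11, 23) + (5, 22). λ = (22 - 23)/(5 - 11) ≡ 46/41 mod 47. 41⁻¹ ≡ 39 (mod 47) since 41·39 = 1599 ≡ 1, so λ ≡ 8.
  x = λ² - 11 - 5 = 64 - 16 ≡ 1; y = λ·(11 - 1) - 23 ≡ 10. → (1, 10)
4G: (1, 10) + (5, 22). λ = (22 - 10)/(5 - 1) ≡ 12/4 mod 47. 4⁻¹ ≡ 12 (mod 47), so λ ≡ 3.
  x = λ² - 1 - 5 = 9 - 6 ≡ 3; y = λ·(1 - 3) - 10 ≡ 31. → (3, 31)
5G: (3, 31) + (5, 22). λ = (22 - 31)/(5 - 3) ≡ 38/2 mod 47. 2⁻¹ ≡ 24 (mod 47) since 2·24 = 48 ≡ 1, so λ ≡ 19.
  x = λ² - 3 - 5 = 361 - 8 ≡ 24; y = λ·(3 - 24) - 31 ≡ 40. → (24, 40)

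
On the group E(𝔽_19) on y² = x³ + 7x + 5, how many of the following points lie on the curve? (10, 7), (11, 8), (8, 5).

2

(10, 7): 7² ≡ 11, rhs ≡ 11 → on.
(11, 8): 8² ≡ 7, rhs ≡ 7 → on.
(8, 5): 5² ≡ 6, rhs ≡ 3 → off.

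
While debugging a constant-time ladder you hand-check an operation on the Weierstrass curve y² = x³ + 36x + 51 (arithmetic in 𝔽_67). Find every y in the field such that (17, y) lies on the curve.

x³ + 36x + 51 = 5576 ≡ 15 (mod 67).
Square roots of 15 mod 67: 22 and 45 (since 22² = 484 ≡ 15).

22, 45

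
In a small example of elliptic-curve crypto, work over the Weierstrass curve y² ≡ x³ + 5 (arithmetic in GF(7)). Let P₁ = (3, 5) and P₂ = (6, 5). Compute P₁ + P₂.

(5, 2)

(3, 5) + (6, 5). λ = (5 - 5)/(6 - 3) ≡ 0/3 mod 7. 3⁻¹ ≡ 5 (mod 7), so λ ≡ 0.
  x = λ² - 3 - 6 = 0 - 9 ≡ 5; y = λ·(3 - 5) - 5 ≡ 2. → (5, 2)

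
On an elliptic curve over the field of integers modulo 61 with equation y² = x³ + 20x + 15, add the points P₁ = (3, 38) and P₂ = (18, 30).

(27, 48)

(3, 38) + (18, 30). λ = (30 - 38)/(18 - 3) ≡ 53/15 mod 61. 15⁻¹ ≡ 57 (mod 61), so λ ≡ 32.
  x = λ² - 3 - 18 = 1024 - 21 ≡ 27; y = λ·(3 - 27) - 38 ≡ 48. → (27, 48)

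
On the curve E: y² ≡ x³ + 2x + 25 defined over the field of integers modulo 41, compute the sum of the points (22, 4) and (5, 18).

(22, 4) + (5, 18). λ = (18 - 4)/(5 - 22) ≡ 14/24 mod 41. 24⁻¹ ≡ 12 (mod 41), so λ ≡ 4.
  x = λ² - 22 - 5 = 16 - 27 ≡ 30; y = λ·(22 - 30) - 4 ≡ 5. → (30, 5)

(30, 5)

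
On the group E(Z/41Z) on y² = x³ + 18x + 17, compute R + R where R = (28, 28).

tangent at (28, 28): λ = (3·28² + 18)/(2·28) ≡ 33/15. 15⁻¹ ≡ 11 (mod 41), so λ ≡ 33·11 ≡ 35.
  x = λ² - 28 - 28 = 1225 - 56 ≡ 21; y = λ·(28 - 21) - 28 ≡ 12. → (21, 12)

(21, 12)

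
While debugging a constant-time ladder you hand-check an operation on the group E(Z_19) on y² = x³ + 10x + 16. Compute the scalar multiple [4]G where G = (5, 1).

(6, 11)

Repeated addition: build up to 4G.
2G: tangent at (5, 1): λ = (3·5² + 10)/(2·1) ≡ 9/2. 2⁻¹ ≡ 10 (mod 19) since 2·10 = 20 ≡ 1, so λ ≡ 9·10 ≡ 14.
  x = λ² - 5 - 5 = 196 - 10 ≡ 15; y = λ·(5 - 15) - 1 ≡ 11. → (15, 11)
3G: (15, 11) + (5, 1). λ = (1 - 11)/(5 - 15) ≡ 9/9 mod 19. 9⁻¹ ≡ 17 (mod 19), so λ ≡ 1.
  x = λ² - 15 - 5 = 1 - 20 ≡ 0; y = λ·(15 - 0) - 11 ≡ 4. → (0, 4)
4G: (0, 4) + (5, 1). λ = (1 - 4)/(5 - 0) ≡ 16/5 mod 19. 5⁻¹ ≡ 4 (mod 19), so λ ≡ 7.
  x = λ² - 0 - 5 = 49 - 5 ≡ 6; y = λ·(0 - 6) - 4 ≡ 11. → (6, 11)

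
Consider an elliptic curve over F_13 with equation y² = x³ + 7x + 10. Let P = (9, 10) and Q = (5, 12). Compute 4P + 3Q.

First 4P:
Double-and-add on 4 = (100)₂. Start with P = (9, 10) for the leading 1-bit.
double: tangent at (9, 10): λ = (3·9² + 7)/(2·10) ≡ 3/7. 7⁻¹ ≡ 2 (mod 13) since 7·2 = 14 ≡ 1, so λ ≡ 3·2 ≡ 6.
  x = λ² - 9 - 9 = 36 - 18 ≡ 5; y = λ·(9 - 5) - 10 ≡ 1. → (5, 1)
double: tangent at (5, 1): λ = (3·5² + 7)/(2·1) ≡ 4/2. 2⁻¹ ≡ 7 (mod 13), so λ ≡ 4·7 ≡ 2.
  x = λ² - 5 - 5 = 4 - 10 ≡ 7; y = λ·(5 - 7) - 1 ≡ 8. → (7, 8)
4P = (7, 8).
Next 3Q:
Repeated addition: build up to 3Q.
2Q: tangent at (5, 12): λ = (3·5² + 7)/(2·12) ≡ 4/11. 11⁻¹ ≡ 6 (mod 13) since 11·6 = 66 ≡ 1, so λ ≡ 4·6 ≡ 11.
  x = λ² - 5 - 5 = 121 - 10 ≡ 7; y = λ·(5 - 7) - 12 ≡ 5. → (7, 5)
3Q: (7, 5) + (5, 12). λ = (12 - 5)/(5 - 7) ≡ 7/11 mod 13. 11⁻¹ ≡ 6 (mod 13) since 11·6 = 66 ≡ 1, so λ ≡ 3.
  x = λ² - 7 - 5 = 9 - 12 ≡ 10; y = λ·(7 - 10) - 5 ≡ 12. → (10, 12)
3Q = (10, 12).
Finally 4P + 3Q:
(7, 8) + (10, 12). λ = (12 - 8)/(10 - 7) ≡ 4/3 mod 13. 3⁻¹ ≡ 9 (mod 13), so λ ≡ 10.
  x = λ² - 7 - 10 = 100 - 17 ≡ 5; y = λ·(7 - 5) - 8 ≡ 12. → (5, 12)

(5, 12)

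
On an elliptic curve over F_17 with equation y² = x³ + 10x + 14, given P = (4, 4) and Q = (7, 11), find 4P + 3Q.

(7, 6)

First 4P:
Double-and-add on 4 = (100)₂. Start with P = (4, 4) for the leading 1-bit.
double: tangent at (4, 4): λ = (3·4² + 10)/(2·4) ≡ 7/8. 8⁻¹ ≡ 15 (mod 17), so λ ≡ 7·15 ≡ 3.
  x = λ² - 4 - 4 = 9 - 8 ≡ 1; y = λ·(4 - 1) - 4 ≡ 5. → (1, 5)
double: tangent at (1, 5): λ = (3·1² + 10)/(2·5) ≡ 13/10. 10⁻¹ ≡ 12 (mod 17) since 10·12 = 120 ≡ 1, so λ ≡ 13·12 ≡ 3.
  x = λ² - 1 - 1 = 9 - 2 ≡ 7; y = λ·(1 - 7) - 5 ≡ 11. → (7, 11)
4P = (7, 11).
Next 3Q:
Repeated addition: build up to 3Q.
2Q: tangent at (7, 11): λ = (3·7² + 10)/(2·11) ≡ 4/5. 5⁻¹ ≡ 7 (mod 17), so λ ≡ 4·7 ≡ 11.
  x = λ² - 7 - 7 = 121 - 14 ≡ 5; y = λ·(7 - 5) - 11 ≡ 11. → (5, 11)
3Q: (5, 11) + (7, 11). λ = (11 - 11)/(7 - 5) ≡ 0/2 mod 17. 2⁻¹ ≡ 9 (mod 17) since 2·9 = 18 ≡ 1, so λ ≡ 0.
  x = λ² - 5 - 7 = 0 - 12 ≡ 5; y = λ·(5 - 5) - 11 ≡ 6. → (5, 6)
3Q = (5, 6).
Finally 4P + 3Q:
(7, 11) + (5, 6). λ = (6 - 11)/(5 - 7) ≡ 12/15 mod 17. 15⁻¹ ≡ 8 (mod 17), so λ ≡ 11.
  x = λ² - 7 - 5 = 121 - 12 ≡ 7; y = λ·(7 - 7) - 11 ≡ 6. → (7, 6)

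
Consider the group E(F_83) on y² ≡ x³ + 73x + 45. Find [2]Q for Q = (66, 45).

tangent at (66, 45): λ = (3·66² + 73)/(2·45) ≡ 27/7. 7⁻¹ ≡ 12 (mod 83), so λ ≡ 27·12 ≡ 75.
  x = λ² - 66 - 66 = 5625 - 132 ≡ 15; y = λ·(66 - 15) - 45 ≡ 45. → (15, 45)

(15, 45)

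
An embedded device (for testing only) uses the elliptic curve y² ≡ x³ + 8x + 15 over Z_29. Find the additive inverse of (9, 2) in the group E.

-(9, 2) = (9, -2 mod 29) = (9, 27).

(9, 27)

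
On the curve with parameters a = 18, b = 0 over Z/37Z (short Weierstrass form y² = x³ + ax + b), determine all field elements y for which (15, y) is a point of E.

x³ + 18x + 0 = 3645 ≡ 19 (mod 37).
19 is a non-residue mod 37; no y exists.

none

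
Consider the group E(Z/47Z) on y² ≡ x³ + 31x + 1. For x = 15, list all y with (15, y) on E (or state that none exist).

x³ + 31x + 1 = 3841 ≡ 34 (mod 47).
Square roots of 34 mod 47: 9 and 38 (since 9² = 81 ≡ 34).

9, 38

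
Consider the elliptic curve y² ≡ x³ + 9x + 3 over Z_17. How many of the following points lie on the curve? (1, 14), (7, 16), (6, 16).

2

(1, 14): 14² ≡ 9, rhs ≡ 13 → off.
(7, 16): 16² ≡ 1, rhs ≡ 1 → on.
(6, 16): 16² ≡ 1, rhs ≡ 1 → on.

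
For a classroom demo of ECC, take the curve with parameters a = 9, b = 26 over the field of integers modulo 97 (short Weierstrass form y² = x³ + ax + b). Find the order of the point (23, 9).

10

2P: tangent at (23, 9): λ = (3·23² + 9)/(2·9) ≡ 44/18. 18⁻¹ ≡ 27 (mod 97), so λ ≡ 44·27 ≡ 24.
  x = λ² - 23 - 23 = 576 - 46 ≡ 45; y = λ·(23 - 45) - 9 ≡ 45. → (45, 45)
3P: (45, 45) + (23, 9). λ = (9 - 45)/(23 - 45) ≡ 61/75 mod 97. 75⁻¹ ≡ 22 (mod 97) since 75·22 = 1650 ≡ 1, so λ ≡ 81.
  x = λ² - 45 - 23 = 6561 - 68 ≡ 91; y = λ·(45 - 91) - 45 ≡ 12. → (91, 12)
4P: (91, 12) + (23, 9). λ = (9 - 12)/(23 - 91) ≡ 94/29 mod 97. 29⁻¹ ≡ 87 (mod 97), so λ ≡ 30.
  x = λ² - 91 - 23 = 900 - 114 ≡ 10; y = λ·(91 - 10) - 12 ≡ 90. → (10, 90)
5P: (10, 90) + (23, 9). λ = (9 - 90)/(23 - 10) ≡ 16/13 mod 97. 13⁻¹ ≡ 15 (mod 97) since 13·15 = 195 ≡ 1, so λ ≡ 46.
  x = λ² - 10 - 23 = 2116 - 33 ≡ 46; y = λ·(10 - 46) - 90 ≡ 0. → (46, 0)
6P: (46, 0) + (23, 9). λ = (9 - 0)/(23 - 46) ≡ 9/74 mod 97. 74⁻¹ ≡ 59 (mod 97), so λ ≡ 46.
  x = λ² - 46 - 23 = 2116 - 69 ≡ 10; y = λ·(46 - 10) - 0 ≡ 7. → (10, 7)
7P: (10, 7) + (23, 9). λ = (9 - 7)/(23 - 10) ≡ 2/13 mod 97. 13⁻¹ ≡ 15 (mod 97), so λ ≡ 30.
  x = λ² - 10 - 23 = 900 - 33 ≡ 91; y = λ·(10 - 91) - 7 ≡ 85. → (91, 85)
8P: (91, 85) + (23, 9). λ = (9 - 85)/(23 - 91) ≡ 21/29 mod 97. 29⁻¹ ≡ 87 (mod 97) since 29·87 = 2523 ≡ 1, so λ ≡ 81.
  x = λ² - 91 - 23 = 6561 - 114 ≡ 45; y = λ·(91 - 45) - 85 ≡ 52. → (45, 52)
9P: (45, 52) + (23, 9). λ = (9 - 52)/(23 - 45) ≡ 54/75 mod 97. 75⁻¹ ≡ 22 (mod 97), so λ ≡ 24.
  x = λ² - 45 - 23 = 576 - 68 ≡ 23; y = λ·(45 - 23) - 52 ≡ 88. → (23, 88)
10P: (23, 88) + (23, 9): same x and y₁ ≡ -y₂, so the sum is the point at infinity.
10P = the point at infinity, so the order is 10.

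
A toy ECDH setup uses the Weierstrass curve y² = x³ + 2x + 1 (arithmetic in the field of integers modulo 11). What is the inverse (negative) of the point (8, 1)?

-(8, 1) = (8, -1 mod 11) = (8, 10).

(8, 10)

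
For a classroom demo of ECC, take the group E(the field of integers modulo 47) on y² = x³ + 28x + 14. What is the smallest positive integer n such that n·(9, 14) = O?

7

2P: tangent at (9, 14): λ = (3·9² + 28)/(2·14) ≡ 36/28. 28⁻¹ ≡ 42 (mod 47), so λ ≡ 36·42 ≡ 8.
  x = λ² - 9 - 9 = 64 - 18 ≡ 46; y = λ·(9 - 46) - 14 ≡ 19. → (46, 19)
3P: (46, 19) + (9, 14). λ = (14 - 19)/(9 - 46) ≡ 42/10 mod 47. 10⁻¹ ≡ 33 (mod 47), so λ ≡ 23.
  x = λ² - 46 - 9 = 529 - 55 ≡ 4; y = λ·(46 - 4) - 19 ≡ 7. → (4, 7)
4P: (4, 7) + (9, 14). λ = (14 - 7)/(9 - 4) ≡ 7/5 mod 47. 5⁻¹ ≡ 19 (mod 47) since 5·19 = 95 ≡ 1, so λ ≡ 39.
  x = λ² - 4 - 9 = 1521 - 13 ≡ 4; y = λ·(4 - 4) - 7 ≡ 40. → (4, 40)
5P: (4, 40) + (9, 14). λ = (14 - 40)/(9 - 4) ≡ 21/5 mod 47. 5⁻¹ ≡ 19 (mod 47), so λ ≡ 23.
  x = λ² - 4 - 9 = 529 - 13 ≡ 46; y = λ·(4 - 46) - 40 ≡ 28. → (46, 28)
6P: (46, 28) + (9, 14). λ = (14 - 28)/(9 - 46) ≡ 33/10 mod 47. 10⁻¹ ≡ 33 (mod 47) since 10·33 = 330 ≡ 1, so λ ≡ 8.
  x = λ² - 46 - 9 = 64 - 55 ≡ 9; y = λ·(46 - 9) - 28 ≡ 33. → (9, 33)
7P: (9, 33) + (9, 14): same x and y₁ ≡ -y₂, so the sum is O.
7P = O, so the order is 7.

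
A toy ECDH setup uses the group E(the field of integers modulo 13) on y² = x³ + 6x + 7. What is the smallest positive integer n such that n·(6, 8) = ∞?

8

2P: tangent at (6, 8): λ = (3·6² + 6)/(2·8) ≡ 10/3. 3⁻¹ ≡ 9 (mod 13) since 3·9 = 27 ≡ 1, so λ ≡ 10·9 ≡ 12.
  x = λ² - 6 - 6 = 144 - 12 ≡ 2; y = λ·(6 - 2) - 8 ≡ 1. → (2, 1)
3P: (2, 1) + (6, 8). λ = (8 - 1)/(6 - 2) ≡ 7/4 mod 13. 4⁻¹ ≡ 10 (mod 13), so λ ≡ 5.
  x = λ² - 2 - 6 = 25 - 8 ≡ 4; y = λ·(2 - 4) - 1 ≡ 2. → (4, 2)
4P: (4, 2) + (6, 8). λ = (8 - 2)/(6 - 4) ≡ 6/2 mod 13. 2⁻¹ ≡ 7 (mod 13), so λ ≡ 3.
  x = λ² - 4 - 6 = 9 - 10 ≡ 12; y = λ·(4 - 12) - 2 ≡ 0. → (12, 0)
5P: (12, 0) + (6, 8). λ = (8 - 0)/(6 - 12) ≡ 8/7 mod 13. 7⁻¹ ≡ 2 (mod 13) since 7·2 = 14 ≡ 1, so λ ≡ 3.
  x = λ² - 12 - 6 = 9 - 18 ≡ 4; y = λ·(12 - 4) - 0 ≡ 11. → (4, 11)
6P: (4, 11) + (6, 8). λ = (8 - 11)/(6 - 4) ≡ 10/2 mod 13. 2⁻¹ ≡ 7 (mod 13), so λ ≡ 5.
  x = λ² - 4 - 6 = 25 - 10 ≡ 2; y = λ·(4 - 2) - 11 ≡ 12. → (2, 12)
7P: (2, 12) + (6, 8). λ = (8 - 12)/(6 - 2) ≡ 9/4 mod 13. 4⁻¹ ≡ 10 (mod 13) since 4·10 = 40 ≡ 1, so λ ≡ 12.
  x = λ² - 2 - 6 = 144 - 8 ≡ 6; y = λ·(2 - 6) - 12 ≡ 5. → (6, 5)
8P: (6, 5) + (6, 8): same x and y₁ ≡ -y₂, so the sum is ∞.
8P = ∞, so the order is 8.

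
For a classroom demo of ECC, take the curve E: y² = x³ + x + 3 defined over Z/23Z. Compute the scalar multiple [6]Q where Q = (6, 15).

(4, 5)

Double-and-add on 6 = (110)₂. Start with Q = (6, 15) for the leading 1-bit.
double: tangent at (6, 15): λ = (3·6² + 1)/(2·15) ≡ 17/7. 7⁻¹ ≡ 10 (mod 23) since 7·10 = 70 ≡ 1, so λ ≡ 17·10 ≡ 9.
  x = λ² - 6 - 6 = 81 - 12 ≡ 0; y = λ·(6 - 0) - 15 ≡ 16. → (0, 16)
add Q: (0, 16) + (6, 15). λ = (15 - 16)/(6 - 0) ≡ 22/6 mod 23. 6⁻¹ ≡ 4 (mod 23), so λ ≡ 19.
  x = λ² - 0 - 6 = 361 - 6 ≡ 10; y = λ·(0 - 10) - 16 ≡ 1. → (10, 1)
double: tangent at (10, 1): λ = (3·10² + 1)/(2·1) ≡ 2/2. 2⁻¹ ≡ 12 (mod 23), so λ ≡ 2·12 ≡ 1.
  x = λ² - 10 - 10 = 1 - 20 ≡ 4; y = λ·(10 - 4) - 1 ≡ 5. → (4, 5)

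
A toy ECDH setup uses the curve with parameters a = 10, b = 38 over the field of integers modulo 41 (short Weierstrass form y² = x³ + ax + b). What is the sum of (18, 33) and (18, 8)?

The two points share x = 18 and their y-coordinates satisfy 33 + 8 ≡ 0 (mod 41), so they are inverses. Their sum is 𝒪.

O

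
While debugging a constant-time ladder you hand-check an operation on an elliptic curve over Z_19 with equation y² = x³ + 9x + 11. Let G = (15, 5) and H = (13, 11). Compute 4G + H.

(11, 15)

First 4G:
Double-and-add on 4 = (100)₂. Start with G = (15, 5) for the leading 1-bit.
double: tangent at (15, 5): λ = (3·15² + 9)/(2·5) ≡ 0/10. 10⁻¹ ≡ 2 (mod 19) since 10·2 = 20 ≡ 1, so λ ≡ 0·2 ≡ 0.
  x = λ² - 15 - 15 = 0 - 30 ≡ 8; y = λ·(15 - 8) - 5 ≡ 14. → (8, 14)
double: tangent at (8, 14): λ = (3·8² + 9)/(2·14) ≡ 11/9. 9⁻¹ ≡ 17 (mod 19), so λ ≡ 11·17 ≡ 16.
  x = λ² - 8 - 8 = 256 - 16 ≡ 12; y = λ·(8 - 12) - 14 ≡ 17. → (12, 17)
4G = (12, 17).
Finally 4G + H:
(12, 17) + (13, 11). λ = (11 - 17)/(13 - 12) ≡ 13/1 mod 19. 1⁻¹ ≡ 1 (mod 19), so λ ≡ 13.
  x = λ² - 12 - 13 = 169 - 25 ≡ 11; y = λ·(12 - 11) - 17 ≡ 15. → (11, 15)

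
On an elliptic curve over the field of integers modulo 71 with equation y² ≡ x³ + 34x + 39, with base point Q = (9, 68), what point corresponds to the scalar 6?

O

Double-and-add on 6 = (110)₂. Start with Q = (9, 68) for the leading 1-bit.
double: tangent at (9, 68): λ = (3·9² + 34)/(2·68) ≡ 64/65. 65⁻¹ ≡ 59 (mod 71), so λ ≡ 64·59 ≡ 13.
  x = λ² - 9 - 9 = 169 - 18 ≡ 9; y = λ·(9 - 9) - 68 ≡ 3. → (9, 3)
add Q: (9, 3) + (9, 68): same x and y₁ ≡ -y₂, so the sum is O.
double: O + O = O (identity).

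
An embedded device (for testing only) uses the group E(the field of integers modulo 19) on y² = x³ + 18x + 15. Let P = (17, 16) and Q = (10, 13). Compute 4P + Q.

(10, 6)

First 4P:
Repeated addition: build up to 4P.
2P: tangent at (17, 16): λ = (3·17² + 18)/(2·16) ≡ 11/13. 13⁻¹ ≡ 3 (mod 19), so λ ≡ 11·3 ≡ 14.
  x = λ² - 17 - 17 = 196 - 34 ≡ 10; y = λ·(17 - 10) - 16 ≡ 6. → (10, 6)
3P: (10, 6) + (17, 16). λ = (16 - 6)/(17 - 10) ≡ 10/7 mod 19. 7⁻¹ ≡ 11 (mod 19) since 7·11 = 77 ≡ 1, so λ ≡ 15.
  x = λ² - 10 - 17 = 225 - 27 ≡ 8; y = λ·(10 - 8) - 6 ≡ 5. → (8, 5)
4P: (8, 5) + (17, 16). λ = (16 - 5)/(17 - 8) ≡ 11/9 mod 19. 9⁻¹ ≡ 17 (mod 19), so λ ≡ 16.
  x = λ² - 8 - 17 = 256 - 25 ≡ 3; y = λ·(8 - 3) - 5 ≡ 18. → (3, 18)
4P = (3, 18).
Finally 4P + Q:
(3, 18) + (10, 13). λ = (13 - 18)/(10 - 3) ≡ 14/7 mod 19. 7⁻¹ ≡ 11 (mod 19), so λ ≡ 2.
  x = λ² - 3 - 10 = 4 - 13 ≡ 10; y = λ·(3 - 10) - 18 ≡ 6. → (10, 6)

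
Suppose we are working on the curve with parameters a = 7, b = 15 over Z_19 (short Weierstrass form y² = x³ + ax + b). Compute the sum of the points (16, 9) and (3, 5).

(11, 13)

(16, 9) + (3, 5). λ = (5 - 9)/(3 - 16) ≡ 15/6 mod 19. 6⁻¹ ≡ 16 (mod 19) since 6·16 = 96 ≡ 1, so λ ≡ 12.
  x = λ² - 16 - 3 = 144 - 19 ≡ 11; y = λ·(16 - 11) - 9 ≡ 13. → (11, 13)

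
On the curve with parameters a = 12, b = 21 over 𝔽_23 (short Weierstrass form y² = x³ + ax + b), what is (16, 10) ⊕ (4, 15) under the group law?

(16, 10) + (4, 15). λ = (15 - 10)/(4 - 16) ≡ 5/11 mod 23. 11⁻¹ ≡ 21 (mod 23) since 11·21 = 231 ≡ 1, so λ ≡ 13.
  x = λ² - 16 - 4 = 169 - 20 ≡ 11; y = λ·(16 - 11) - 10 ≡ 9. → (11, 9)

(11, 9)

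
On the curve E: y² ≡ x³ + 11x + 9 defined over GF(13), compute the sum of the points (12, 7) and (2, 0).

(3, 11)

(12, 7) + (2, 0). λ = (0 - 7)/(2 - 12) ≡ 6/3 mod 13. 3⁻¹ ≡ 9 (mod 13), so λ ≡ 2.
  x = λ² - 12 - 2 = 4 - 14 ≡ 3; y = λ·(12 - 3) - 7 ≡ 11. → (3, 11)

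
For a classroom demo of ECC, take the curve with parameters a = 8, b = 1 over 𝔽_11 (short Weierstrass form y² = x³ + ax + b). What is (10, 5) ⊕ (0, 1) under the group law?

(6, 1)

(10, 5) + (0, 1). λ = (1 - 5)/(0 - 10) ≡ 7/1 mod 11. 1⁻¹ ≡ 1 (mod 11) since 1·1 = 1 ≡ 1, so λ ≡ 7.
  x = λ² - 10 - 0 = 49 - 10 ≡ 6; y = λ·(10 - 6) - 5 ≡ 1. → (6, 1)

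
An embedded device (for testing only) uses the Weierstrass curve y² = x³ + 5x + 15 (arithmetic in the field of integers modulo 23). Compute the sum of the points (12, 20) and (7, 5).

(12, 20) + (7, 5). λ = (5 - 20)/(7 - 12) ≡ 8/18 mod 23. 18⁻¹ ≡ 9 (mod 23) since 18·9 = 162 ≡ 1, so λ ≡ 3.
  x = λ² - 12 - 7 = 9 - 19 ≡ 13; y = λ·(12 - 13) - 20 ≡ 0. → (13, 0)

(13, 0)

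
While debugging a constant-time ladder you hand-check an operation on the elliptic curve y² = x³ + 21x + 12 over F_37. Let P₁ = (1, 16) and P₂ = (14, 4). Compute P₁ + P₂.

(13, 15)

(1, 16) + (14, 4). λ = (4 - 16)/(14 - 1) ≡ 25/13 mod 37. 13⁻¹ ≡ 20 (mod 37) since 13·20 = 260 ≡ 1, so λ ≡ 19.
  x = λ² - 1 - 14 = 361 - 15 ≡ 13; y = λ·(1 - 13) - 16 ≡ 15. → (13, 15)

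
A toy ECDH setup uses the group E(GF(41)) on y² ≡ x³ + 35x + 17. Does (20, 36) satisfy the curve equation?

y² = 36² ≡ 25; x³ + 35x + 17 = 8717 ≡ 25 (mod 41). 25 = 25.

yes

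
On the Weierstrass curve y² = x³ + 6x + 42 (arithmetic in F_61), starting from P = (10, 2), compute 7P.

Double-and-add on 7 = (111)₂. Start with P = (10, 2) for the leading 1-bit.
double: tangent at (10, 2): λ = (3·10² + 6)/(2·2) ≡ 1/4. 4⁻¹ ≡ 46 (mod 61) since 4·46 = 184 ≡ 1, so λ ≡ 1·46 ≡ 46.
  x = λ² - 10 - 10 = 2116 - 20 ≡ 22; y = λ·(10 - 22) - 2 ≡ 56. → (22, 56)
add P: (22, 56) + (10, 2). λ = (2 - 56)/(10 - 22) ≡ 7/49 mod 61. 49⁻¹ ≡ 5 (mod 61) since 49·5 = 245 ≡ 1, so λ ≡ 35.
  x = λ² - 22 - 10 = 1225 - 32 ≡ 34; y = λ·(22 - 34) - 56 ≡ 12. → (34, 12)
double: tangent at (34, 12): λ = (3·34² + 6)/(2·12) ≡ 58/24. 24⁻¹ ≡ 28 (mod 61) since 24·28 = 672 ≡ 1, so λ ≡ 58·28 ≡ 38.
  x = λ² - 34 - 34 = 1444 - 68 ≡ 34; y = λ·(34 - 34) - 12 ≡ 49. → (34, 49)
add P: (34, 49) + (10, 2). λ = (2 - 49)/(10 - 34) ≡ 14/37 mod 61. 37⁻¹ ≡ 33 (mod 61), so λ ≡ 35.
  x = λ² - 34 - 10 = 1225 - 44 ≡ 22; y = λ·(34 - 22) - 49 ≡ 5. → (22, 5)

(22, 5)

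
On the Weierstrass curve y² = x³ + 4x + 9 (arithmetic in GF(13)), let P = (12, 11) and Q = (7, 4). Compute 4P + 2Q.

First 4P:
Repeated addition: build up to 4P.
2P: tangent at (12, 11): λ = (3·12² + 4)/(2·11) ≡ 7/9. 9⁻¹ ≡ 3 (mod 13), so λ ≡ 7·3 ≡ 8.
  x = λ² - 12 - 12 = 64 - 24 ≡ 1; y = λ·(12 - 1) - 11 ≡ 12. → (1, 12)
3P: (1, 12) + (12, 11). λ = (11 - 12)/(12 - 1) ≡ 12/11 mod 13. 11⁻¹ ≡ 6 (mod 13) since 11·6 = 66 ≡ 1, so λ ≡ 7.
  x = λ² - 1 - 12 = 49 - 13 ≡ 10; y = λ·(1 - 10) - 12 ≡ 3. → (10, 3)
4P: (10, 3) + (12, 11). λ = (11 - 3)/(12 - 10) ≡ 8/2 mod 13. 2⁻¹ ≡ 7 (mod 13) since 2·7 = 14 ≡ 1, so λ ≡ 4.
  x = λ² - 10 - 12 = 16 - 22 ≡ 7; y = λ·(10 - 7) - 3 ≡ 9. → (7, 9)
4P = (7, 9).
Next 2Q:
Repeated addition: build up to 2Q.
2Q: tangent at (7, 4): λ = (3·7² + 4)/(2·4) ≡ 8/8. 8⁻¹ ≡ 5 (mod 13), so λ ≡ 8·5 ≡ 1.
  x = λ² - 7 - 7 = 1 - 14 ≡ 0; y = λ·(7 - 0) - 4 ≡ 3. → (0, 3)
2Q = (0, 3).
Finally 4P + 2Q:
(7, 9) + (0, 3). λ = (3 - 9)/(0 - 7) ≡ 7/6 mod 13. 6⁻¹ ≡ 11 (mod 13), so λ ≡ 12.
  x = λ² - 7 - 0 = 144 - 7 ≡ 7; y = λ·(7 - 7) - 9 ≡ 4. → (7, 4)

(7, 4)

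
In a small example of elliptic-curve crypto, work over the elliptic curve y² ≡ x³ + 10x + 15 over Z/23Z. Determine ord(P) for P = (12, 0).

2

2P: (12, 0) + (12, 0): same x and y₁ ≡ -y₂, so the sum is O.
2P = O, so the order is 2.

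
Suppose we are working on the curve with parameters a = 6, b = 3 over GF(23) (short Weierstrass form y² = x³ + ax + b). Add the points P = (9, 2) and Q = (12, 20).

(15, 8)

(9, 2) + (12, 20). λ = (20 - 2)/(12 - 9) ≡ 18/3 mod 23. 3⁻¹ ≡ 8 (mod 23) since 3·8 = 24 ≡ 1, so λ ≡ 6.
  x = λ² - 9 - 12 = 36 - 21 ≡ 15; y = λ·(9 - 15) - 2 ≡ 8. → (15, 8)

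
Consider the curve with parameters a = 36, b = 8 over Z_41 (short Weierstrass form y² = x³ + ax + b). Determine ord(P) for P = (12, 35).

9

2P: tangent at (12, 35): λ = (3·12² + 36)/(2·35) ≡ 17/29. 29⁻¹ ≡ 17 (mod 41) since 29·17 = 493 ≡ 1, so λ ≡ 17·17 ≡ 2.
  x = λ² - 12 - 12 = 4 - 24 ≡ 21; y = λ·(12 - 21) - 35 ≡ 29. → (21, 29)
3P: (21, 29) + (12, 35). λ = (35 - 29)/(12 - 21) ≡ 6/32 mod 41. 32⁻¹ ≡ 9 (mod 41), so λ ≡ 13.
  x = λ² - 21 - 12 = 169 - 33 ≡ 13; y = λ·(21 - 13) - 29 ≡ 34. → (13, 34)
4P: (13, 34) + (12, 35). λ = (35 - 34)/(12 - 13) ≡ 1/40 mod 41. 40⁻¹ ≡ 40 (mod 41), so λ ≡ 40.
  x = λ² - 13 - 12 = 1600 - 25 ≡ 17; y = λ·(13 - 17) - 34 ≡ 11. → (17, 11)
5P: (17, 11) + (12, 35). λ = (35 - 11)/(12 - 17) ≡ 24/36 mod 41. 36⁻¹ ≡ 8 (mod 41), so λ ≡ 28.
  x = λ² - 17 - 12 = 784 - 29 ≡ 17; y = λ·(17 - 17) - 11 ≡ 30. → (17, 30)
6P: (17, 30) + (12, 35). λ = (35 - 30)/(12 - 17) ≡ 5/36 mod 41. 36⁻¹ ≡ 8 (mod 41), so λ ≡ 40.
  x = λ² - 17 - 12 = 1600 - 29 ≡ 13; y = λ·(17 - 13) - 30 ≡ 7. → (13, 7)
7P: (13, 7) + (12, 35). λ = (35 - 7)/(12 - 13) ≡ 28/40 mod 41. 40⁻¹ ≡ 40 (mod 41), so λ ≡ 13.
  x = λ² - 13 - 12 = 169 - 25 ≡ 21; y = λ·(13 - 21) - 7 ≡ 12. → (21, 12)
8P: (21, 12) + (12, 35). λ = (35 - 12)/(12 - 21) ≡ 23/32 mod 41. 32⁻¹ ≡ 9 (mod 41) since 32·9 = 288 ≡ 1, so λ ≡ 2.
  x = λ² - 21 - 12 = 4 - 33 ≡ 12; y = λ·(21 - 12) - 12 ≡ 6. → (12, 6)
9P: (12, 6) + (12, 35): same x and y₁ ≡ -y₂, so the sum is O.
9P = O, so the order is 9.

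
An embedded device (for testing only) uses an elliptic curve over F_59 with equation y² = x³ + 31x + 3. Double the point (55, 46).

tangent at (55, 46): λ = (3·55² + 31)/(2·46) ≡ 20/33. 33⁻¹ ≡ 34 (mod 59) since 33·34 = 1122 ≡ 1, so λ ≡ 20·34 ≡ 31.
  x = λ² - 55 - 55 = 961 - 110 ≡ 25; y = λ·(55 - 25) - 46 ≡ 58. → (25, 58)

(25, 58)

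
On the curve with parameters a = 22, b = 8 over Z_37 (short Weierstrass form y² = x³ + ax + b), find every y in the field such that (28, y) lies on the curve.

none

x³ + 22x + 8 = 22576 ≡ 6 (mod 37).
6 is a non-residue mod 37; no y exists.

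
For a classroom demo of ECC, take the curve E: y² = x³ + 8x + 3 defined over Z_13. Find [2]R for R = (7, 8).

tangent at (7, 8): λ = (3·7² + 8)/(2·8) ≡ 12/3. 3⁻¹ ≡ 9 (mod 13), so λ ≡ 12·9 ≡ 4.
  x = λ² - 7 - 7 = 16 - 14 ≡ 2; y = λ·(7 - 2) - 8 ≡ 12. → (2, 12)

(2, 12)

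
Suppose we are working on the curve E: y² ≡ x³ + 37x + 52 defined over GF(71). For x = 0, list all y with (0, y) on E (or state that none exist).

none

x³ + 37x + 52 = 52 ≡ 52 (mod 71).
52 is a non-residue mod 71; no y exists.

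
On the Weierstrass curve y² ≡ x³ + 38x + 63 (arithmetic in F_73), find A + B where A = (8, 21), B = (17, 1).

(25, 33)

(8, 21) + (17, 1). λ = (1 - 21)/(17 - 8) ≡ 53/9 mod 73. 9⁻¹ ≡ 65 (mod 73), so λ ≡ 14.
  x = λ² - 8 - 17 = 196 - 25 ≡ 25; y = λ·(8 - 25) - 21 ≡ 33. → (25, 33)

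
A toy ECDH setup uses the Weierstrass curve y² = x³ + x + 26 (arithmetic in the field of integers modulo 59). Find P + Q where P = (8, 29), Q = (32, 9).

(41, 28)

(8, 29) + (32, 9). λ = (9 - 29)/(32 - 8) ≡ 39/24 mod 59. 24⁻¹ ≡ 32 (mod 59), so λ ≡ 9.
  x = λ² - 8 - 32 = 81 - 40 ≡ 41; y = λ·(8 - 41) - 29 ≡ 28. → (41, 28)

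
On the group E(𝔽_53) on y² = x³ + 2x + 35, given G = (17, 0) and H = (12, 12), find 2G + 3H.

(40, 12)

First 2G:
Repeated addition: build up to 2G.
2G: (17, 0) + (17, 0): same x and y₁ ≡ -y₂, so the sum is ∞.
2G = ∞.
Next 3H:
Repeated addition: build up to 3H.
2H: tangent at (12, 12): λ = (3·12² + 2)/(2·12) ≡ 10/24. 24⁻¹ ≡ 42 (mod 53), so λ ≡ 10·42 ≡ 49.
  x = λ² - 12 - 12 = 2401 - 24 ≡ 45; y = λ·(12 - 45) - 12 ≡ 14. → (45, 14)
3H: (45, 14) + (12, 12). λ = (12 - 14)/(12 - 45) ≡ 51/20 mod 53. 20⁻¹ ≡ 8 (mod 53), so λ ≡ 37.
  x = λ² - 45 - 12 = 1369 - 57 ≡ 40; y = λ·(45 - 40) - 14 ≡ 12. → (40, 12)
3H = (40, 12).
Finally 2G + 3H:
∞ + (40, 12) = (40, 12) (identity).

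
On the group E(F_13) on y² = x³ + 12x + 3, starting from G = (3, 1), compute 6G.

(12, 4)

Double-and-add on 6 = (110)₂. Start with G = (3, 1) for the leading 1-bit.
double: tangent at (3, 1): λ = (3·3² + 12)/(2·1) ≡ 0/2. 2⁻¹ ≡ 7 (mod 13) since 2·7 = 14 ≡ 1, so λ ≡ 0·7 ≡ 0.
  x = λ² - 3 - 3 = 0 - 6 ≡ 7; y = λ·(3 - 7) - 1 ≡ 12. → (7, 12)
add G: (7, 12) + (3, 1). λ = (1 - 12)/(3 - 7) ≡ 2/9 mod 13. 9⁻¹ ≡ 3 (mod 13), so λ ≡ 6.
  x = λ² - 7 - 3 = 36 - 10 ≡ 0; y = λ·(7 - 0) - 12 ≡ 4. → (0, 4)
double: tangent at (0, 4): λ = (3·0² + 12)/(2·4) ≡ 12/8. 8⁻¹ ≡ 5 (mod 13), so λ ≡ 12·5 ≡ 8.
  x = λ² - 0 - 0 = 64 - 0 ≡ 12; y = λ·(0 - 12) - 4 ≡ 4. → (12, 4)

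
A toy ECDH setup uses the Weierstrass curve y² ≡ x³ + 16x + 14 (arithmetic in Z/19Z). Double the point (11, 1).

tangent at (11, 1): λ = (3·11² + 16)/(2·1) ≡ 18/2. 2⁻¹ ≡ 10 (mod 19), so λ ≡ 18·10 ≡ 9.
  x = λ² - 11 - 11 = 81 - 22 ≡ 2; y = λ·(11 - 2) - 1 ≡ 4. → (2, 4)

(2, 4)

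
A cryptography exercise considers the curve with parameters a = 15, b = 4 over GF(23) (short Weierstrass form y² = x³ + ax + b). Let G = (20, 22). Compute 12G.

Double-and-add on 12 = (1100)₂. Start with G = (20, 22) for the leading 1-bit.
double: tangent at (20, 22): λ = (3·20² + 15)/(2·22) ≡ 19/21. 21⁻¹ ≡ 11 (mod 23), so λ ≡ 19·11 ≡ 2.
  x = λ² - 20 - 20 = 4 - 40 ≡ 10; y = λ·(20 - 10) - 22 ≡ 21. → (10, 21)
add G: (10, 21) + (20, 22). λ = (22 - 21)/(20 - 10) ≡ 1/10 mod 23. 10⁻¹ ≡ 7 (mod 23) since 10·7 = 70 ≡ 1, so λ ≡ 7.
  x = λ² - 10 - 20 = 49 - 30 ≡ 19; y = λ·(10 - 19) - 21 ≡ 8. → (19, 8)
double: tangent at (19, 8): λ = (3·19² + 15)/(2·8) ≡ 17/16. 16⁻¹ ≡ 13 (mod 23), so λ ≡ 17·13 ≡ 14.
  x = λ² - 19 - 19 = 196 - 38 ≡ 20; y = λ·(19 - 20) - 8 ≡ 1. → (20, 1)
double: tangent at (20, 1): λ = (3·20² + 15)/(2·1) ≡ 19/2. 2⁻¹ ≡ 12 (mod 23) since 2·12 = 24 ≡ 1, so λ ≡ 19·12 ≡ 21.
  x = λ² - 20 - 20 = 441 - 40 ≡ 10; y = λ·(20 - 10) - 1 ≡ 2. → (10, 2)

(10, 2)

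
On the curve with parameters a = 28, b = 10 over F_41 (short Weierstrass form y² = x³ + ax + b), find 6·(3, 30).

Write G = (3, 30).
Repeated addition: build up to 6G.
2G: tangent at (3, 30): λ = (3·3² + 28)/(2·30) ≡ 14/19. 19⁻¹ ≡ 13 (mod 41) since 19·13 = 247 ≡ 1, so λ ≡ 14·13 ≡ 18.
  x = λ² - 3 - 3 = 324 - 6 ≡ 31; y = λ·(3 - 31) - 30 ≡ 40. → (31, 40)
3G: (31, 40) + (3, 30). λ = (30 - 40)/(3 - 31) ≡ 31/13 mod 41. 13⁻¹ ≡ 19 (mod 41), so λ ≡ 15.
  x = λ² - 31 - 3 = 225 - 34 ≡ 27; y = λ·(31 - 27) - 40 ≡ 20. → (27, 20)
4G: (27, 20) + (3, 30). λ = (30 - 20)/(3 - 27) ≡ 10/17 mod 41. 17⁻¹ ≡ 29 (mod 41), so λ ≡ 3.
  x = λ² - 27 - 3 = 9 - 30 ≡ 20; y = λ·(27 - 20) - 20 ≡ 1. → (20, 1)
5G: (20, 1) + (3, 30). λ = (30 - 1)/(3 - 20) ≡ 29/24 mod 41. 24⁻¹ ≡ 12 (mod 41), so λ ≡ 20.
  x = λ² - 20 - 3 = 400 - 23 ≡ 8; y = λ·(20 - 8) - 1 ≡ 34. → (8, 34)
6G: (8, 34) + (3, 30). λ = (30 - 34)/(3 - 8) ≡ 37/36 mod 41. 36⁻¹ ≡ 8 (mod 41) since 36·8 = 288 ≡ 1, so λ ≡ 9.
  x = λ² - 8 - 3 = 81 - 11 ≡ 29; y = λ·(8 - 29) - 34 ≡ 23. → (29, 23)

(29, 23)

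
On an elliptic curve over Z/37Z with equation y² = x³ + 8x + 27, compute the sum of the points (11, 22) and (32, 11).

(3, 2)

(11, 22) + (32, 11). λ = (11 - 22)/(32 - 11) ≡ 26/21 mod 37. 21⁻¹ ≡ 30 (mod 37), so λ ≡ 3.
  x = λ² - 11 - 32 = 9 - 43 ≡ 3; y = λ·(11 - 3) - 22 ≡ 2. → (3, 2)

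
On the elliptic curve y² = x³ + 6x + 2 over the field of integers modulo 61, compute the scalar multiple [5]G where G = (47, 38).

(38, 18)

Double-and-add on 5 = (101)₂. Start with G = (47, 38) for the leading 1-bit.
double: tangent at (47, 38): λ = (3·47² + 6)/(2·38) ≡ 45/15. 15⁻¹ ≡ 57 (mod 61), so λ ≡ 45·57 ≡ 3.
  x = λ² - 47 - 47 = 9 - 94 ≡ 37; y = λ·(47 - 37) - 38 ≡ 53. → (37, 53)
double: tangent at (37, 53): λ = (3·37² + 6)/(2·53) ≡ 26/45. 45⁻¹ ≡ 19 (mod 61), so λ ≡ 26·19 ≡ 6.
  x = λ² - 37 - 37 = 36 - 74 ≡ 23; y = λ·(37 - 23) - 53 ≡ 31. → (23, 31)
add G: (23, 31) + (47, 38). λ = (38 - 31)/(47 - 23) ≡ 7/24 mod 61. 24⁻¹ ≡ 28 (mod 61), so λ ≡ 13.
  x = λ² - 23 - 47 = 169 - 70 ≡ 38; y = λ·(23 - 38) - 31 ≡ 18. → (38, 18)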